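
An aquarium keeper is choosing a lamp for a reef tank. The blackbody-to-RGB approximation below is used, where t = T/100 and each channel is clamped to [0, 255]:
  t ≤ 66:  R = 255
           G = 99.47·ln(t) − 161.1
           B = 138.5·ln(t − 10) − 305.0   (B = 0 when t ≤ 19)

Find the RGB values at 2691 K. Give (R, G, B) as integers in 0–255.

t = 2691/100 = 26.91; the t ≤ 66 branch applies.
R = 255 by definition for t ≤ 66.
G = 99.47·ln 26.91 − 161.1 = 99.47·3.2925 − 161.1 = 166.405.
B = 138.5·ln(26.91 − 10) − 305.0 = 138.5·ln 16.91 − 305.0 = 138.5·2.8279 − 305.0 = 86.665.
Rounded: (255, 166, 87).

(255, 166, 87)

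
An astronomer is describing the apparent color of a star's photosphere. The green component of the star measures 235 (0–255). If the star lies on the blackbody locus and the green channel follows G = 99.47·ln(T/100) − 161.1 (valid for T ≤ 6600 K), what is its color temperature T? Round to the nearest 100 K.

ln t = (235 + 161.1) / 99.47 = 3.9821.
t = e^3.9821 = 53.630.
T = 100·t = 5363 K → 5400 K to the nearest 100 K.

5400 K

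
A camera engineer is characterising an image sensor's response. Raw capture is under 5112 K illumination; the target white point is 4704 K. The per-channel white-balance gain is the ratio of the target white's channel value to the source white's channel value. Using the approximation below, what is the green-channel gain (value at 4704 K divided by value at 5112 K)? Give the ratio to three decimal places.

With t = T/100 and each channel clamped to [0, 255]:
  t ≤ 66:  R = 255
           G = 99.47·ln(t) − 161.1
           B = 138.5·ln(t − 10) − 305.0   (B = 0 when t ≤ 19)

0.964

At 5112 K (t = 51.12):
  G = 99.47·ln 51.12 − 161.1 = 99.47·3.9342 − 161.1 = 230.232.
At 4704 K (t = 47.04):
  G = 99.47·ln 47.04 − 161.1 = 99.47·3.8510 − 161.1 = 221.959.
Gain = 221.959 / 230.232 = 0.9641 → 0.964.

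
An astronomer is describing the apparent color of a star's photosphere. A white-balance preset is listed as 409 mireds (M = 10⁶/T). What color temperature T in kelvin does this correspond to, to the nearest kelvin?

2445 K

T = 10⁶ / 409 = 2444.99 K → 2445 K.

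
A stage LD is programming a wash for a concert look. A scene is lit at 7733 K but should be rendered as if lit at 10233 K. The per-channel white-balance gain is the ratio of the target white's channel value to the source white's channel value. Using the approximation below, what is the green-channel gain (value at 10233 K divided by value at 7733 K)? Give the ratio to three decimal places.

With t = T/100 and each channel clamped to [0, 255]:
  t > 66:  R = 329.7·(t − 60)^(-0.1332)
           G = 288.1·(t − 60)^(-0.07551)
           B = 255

At 7733 K (t = 77.33):
  G = 288.1·(77.33 − 60)^(-0.07551) = 288.1·17.33^(-0.07551) = 288.1·0.80623 = 232.275.
At 10233 K (t = 102.33):
  G = 288.1·(102.33 − 60)^(-0.07551) = 288.1·42.33^(-0.07551) = 288.1·0.75365 = 217.128.
Gain = 217.128 / 232.275 = 0.9348 → 0.935.

0.935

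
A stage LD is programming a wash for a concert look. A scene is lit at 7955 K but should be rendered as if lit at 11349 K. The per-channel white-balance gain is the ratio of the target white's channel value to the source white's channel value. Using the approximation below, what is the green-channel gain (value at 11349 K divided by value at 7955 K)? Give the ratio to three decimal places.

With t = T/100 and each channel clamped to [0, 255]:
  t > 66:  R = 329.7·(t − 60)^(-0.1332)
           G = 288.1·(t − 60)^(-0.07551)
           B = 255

At 7955 K (t = 79.55):
  G = 288.1·(79.55 − 60)^(-0.07551) = 288.1·19.55^(-0.07551) = 288.1·0.79892 = 230.170.
At 11349 K (t = 113.49):
  G = 288.1·(113.49 − 60)^(-0.07551) = 288.1·53.49^(-0.07551) = 288.1·0.74045 = 213.325.
Gain = 213.325 / 230.170 = 0.9268 → 0.927.

0.927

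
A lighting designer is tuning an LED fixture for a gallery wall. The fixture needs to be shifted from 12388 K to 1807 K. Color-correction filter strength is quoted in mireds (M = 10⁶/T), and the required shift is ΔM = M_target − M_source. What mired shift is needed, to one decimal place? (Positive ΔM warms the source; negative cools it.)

+472.7 mireds

M_source = 10⁶/12388 = 80.723; M_target = 10⁶/1807 = 553.403.
ΔM = 553.403 − 80.723 = 472.680 → +472.7 mireds, a warming shift.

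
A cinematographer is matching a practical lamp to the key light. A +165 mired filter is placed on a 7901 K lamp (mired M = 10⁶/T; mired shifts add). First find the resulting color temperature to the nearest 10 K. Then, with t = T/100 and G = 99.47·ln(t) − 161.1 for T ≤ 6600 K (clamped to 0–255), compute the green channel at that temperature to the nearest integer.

M_in = 10⁶/7901 = 126.57; M_out = 126.57 + (+165) = 291.57.
T_out = 10⁶/291.57 = 3429.8 K → 3430 K; t = 34.3.
G = 99.47·ln 34.3 − 161.1 = 99.47·3.5351 − 161.1 = 190.541.
Rounded: 191.

191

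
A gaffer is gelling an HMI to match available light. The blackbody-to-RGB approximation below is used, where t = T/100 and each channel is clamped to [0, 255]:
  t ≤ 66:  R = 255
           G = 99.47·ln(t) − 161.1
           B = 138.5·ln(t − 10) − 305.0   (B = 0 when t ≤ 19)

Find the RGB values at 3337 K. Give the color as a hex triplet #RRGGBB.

t = 3337/100 = 33.37; the t ≤ 66 branch applies.
R = 255 by definition for t ≤ 66.
G = 99.47·ln 33.37 − 161.1 = 99.47·3.5077 − 161.1 = 187.807.
B = 138.5·ln(33.37 − 10) − 305.0 = 138.5·ln 23.37 − 305.0 = 138.5·3.1515 − 305.0 = 131.476.
Rounded: (255, 188, 131).
In hex: #FFBC83.

#FFBC83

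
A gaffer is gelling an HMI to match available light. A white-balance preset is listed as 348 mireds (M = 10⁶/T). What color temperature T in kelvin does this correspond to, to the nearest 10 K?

T = 10⁶ / 348 = 2873.56 K → 2870 K.

2870 K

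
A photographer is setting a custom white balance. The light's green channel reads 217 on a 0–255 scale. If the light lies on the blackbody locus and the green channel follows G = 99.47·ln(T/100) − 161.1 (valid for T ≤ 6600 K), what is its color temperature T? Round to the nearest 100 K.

ln t = (217 + 161.1) / 99.47 = 3.8011.
t = e^3.8011 = 44.752.
T = 100·t = 4475 K → 4500 K to the nearest 100 K.

4500 K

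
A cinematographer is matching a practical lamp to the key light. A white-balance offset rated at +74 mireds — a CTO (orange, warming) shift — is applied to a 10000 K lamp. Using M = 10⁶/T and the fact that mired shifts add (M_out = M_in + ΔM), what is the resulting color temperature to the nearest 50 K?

M_in = 10⁶/10000 = 100.00 mireds.
M_out = 100.00 + (+74) = 174.00 mireds.
T_out = 10⁶/174.00 = 5747.1 K → 5750 K.

5750 K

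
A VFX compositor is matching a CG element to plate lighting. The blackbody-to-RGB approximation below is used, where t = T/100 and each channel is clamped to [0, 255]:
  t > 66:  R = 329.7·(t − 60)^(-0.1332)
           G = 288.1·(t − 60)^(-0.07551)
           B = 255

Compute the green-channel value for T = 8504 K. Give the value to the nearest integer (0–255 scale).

226

t = 8504/100 = 85.04; the t > 66 branch applies.
G = 288.1·(85.04 − 60)^(-0.07551) = 288.1·25.04^(-0.07551) = 288.1·0.78413 = 225.908.
Rounded: 226.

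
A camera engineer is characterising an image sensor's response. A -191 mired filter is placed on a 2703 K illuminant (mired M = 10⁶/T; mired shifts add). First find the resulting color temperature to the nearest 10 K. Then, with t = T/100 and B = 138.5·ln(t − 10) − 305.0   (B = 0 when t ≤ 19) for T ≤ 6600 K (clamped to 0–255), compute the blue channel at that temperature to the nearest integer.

M_in = 10⁶/2703 = 369.96; M_out = 369.96 + (-191) = 178.96.
T_out = 10⁶/178.96 = 5587.9 K → 5590 K; t = 55.9.
B = 138.5·ln(55.9 − 10) − 305.0 = 138.5·ln 45.9 − 305.0 = 138.5·3.8265 − 305.0 = 224.965.
Rounded: 225.

225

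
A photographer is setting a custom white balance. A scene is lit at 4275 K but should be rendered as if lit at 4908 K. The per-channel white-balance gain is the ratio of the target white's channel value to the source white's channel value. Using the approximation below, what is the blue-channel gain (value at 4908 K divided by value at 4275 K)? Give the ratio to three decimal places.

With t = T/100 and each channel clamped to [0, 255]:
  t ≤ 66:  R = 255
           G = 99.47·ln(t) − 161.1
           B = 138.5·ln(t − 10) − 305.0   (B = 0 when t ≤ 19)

1.137

At 4275 K (t = 42.75):
  B = 138.5·ln(42.75 − 10) − 305.0 = 138.5·ln 32.75 − 305.0 = 138.5·3.4889 − 305.0 = 178.213.
At 4908 K (t = 49.08):
  B = 138.5·ln(49.08 − 10) − 305.0 = 138.5·ln 39.08 − 305.0 = 138.5·3.6656 − 305.0 = 202.687.
Gain = 202.687 / 178.213 = 1.1373 → 1.137.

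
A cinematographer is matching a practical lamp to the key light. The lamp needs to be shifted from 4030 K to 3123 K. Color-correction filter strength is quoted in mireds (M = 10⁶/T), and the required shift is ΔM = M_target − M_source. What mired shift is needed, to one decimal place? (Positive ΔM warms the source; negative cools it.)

M_source = 10⁶/4030 = 248.139; M_target = 10⁶/3123 = 320.205.
ΔM = 320.205 − 248.139 = 72.066 → +72.1 mireds, a warming shift.

+72.1 mireds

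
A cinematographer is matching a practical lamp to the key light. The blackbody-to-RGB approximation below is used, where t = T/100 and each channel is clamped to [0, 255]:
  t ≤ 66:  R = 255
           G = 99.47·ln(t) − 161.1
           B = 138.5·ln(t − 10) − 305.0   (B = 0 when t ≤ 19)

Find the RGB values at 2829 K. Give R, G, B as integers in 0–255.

t = 2829/100 = 28.29; the t ≤ 66 branch applies.
R = 255 by definition for t ≤ 66.
G = 99.47·ln 28.29 − 161.1 = 99.47·3.3425 − 161.1 = 171.379.
B = 138.5·ln(28.29 − 10) − 305.0 = 138.5·ln 18.29 − 305.0 = 138.5·2.9064 − 305.0 = 97.530.
Rounded: (255, 171, 98).

R=255, G=171, B=98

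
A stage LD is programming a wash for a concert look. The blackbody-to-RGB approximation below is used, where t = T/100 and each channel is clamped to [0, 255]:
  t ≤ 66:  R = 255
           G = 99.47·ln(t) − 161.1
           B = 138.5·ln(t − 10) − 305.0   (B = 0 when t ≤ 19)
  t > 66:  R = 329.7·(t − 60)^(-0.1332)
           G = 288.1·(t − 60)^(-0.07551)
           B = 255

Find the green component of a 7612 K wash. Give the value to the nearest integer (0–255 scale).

234

t = 7612/100 = 76.12; the t > 66 branch applies.
G = 288.1·(76.12 − 60)^(-0.07551) = 288.1·16.12^(-0.07551) = 288.1·0.81065 = 233.547.
Rounded: 234.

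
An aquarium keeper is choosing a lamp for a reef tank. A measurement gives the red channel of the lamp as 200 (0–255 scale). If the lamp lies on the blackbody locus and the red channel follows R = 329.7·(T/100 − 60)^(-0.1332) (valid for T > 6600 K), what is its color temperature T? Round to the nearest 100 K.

10300 K

(t − 60)^(-0.1332) = 200/329.7 = 0.60661.
t − 60 = 0.60661^(1/-0.1332) = 0.60661^(-7.508) = 42.638, so t = 102.638.
T = 100·t = 10264 K → 10300 K to the nearest 100 K.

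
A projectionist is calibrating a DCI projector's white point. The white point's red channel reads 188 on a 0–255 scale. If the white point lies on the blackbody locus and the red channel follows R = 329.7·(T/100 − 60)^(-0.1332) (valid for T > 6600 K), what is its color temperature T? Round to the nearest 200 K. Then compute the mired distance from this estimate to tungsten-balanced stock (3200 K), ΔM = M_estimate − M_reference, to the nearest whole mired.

(t − 60)^(-0.1332) = 188/329.7 = 0.57022.
t − 60 = 0.57022^(1/-0.1332) = 0.57022^(-7.508) = 67.848, so t = 127.848.
T = 100·t = 12785 K → 12800 K to the nearest 200 K.
M_estimate = 10⁶/12800 = 78.12; M_reference = 10⁶/3200 = 312.50.
ΔM = 78.12 − 312.50 = -234.38 → -234 mireds.

-234 mireds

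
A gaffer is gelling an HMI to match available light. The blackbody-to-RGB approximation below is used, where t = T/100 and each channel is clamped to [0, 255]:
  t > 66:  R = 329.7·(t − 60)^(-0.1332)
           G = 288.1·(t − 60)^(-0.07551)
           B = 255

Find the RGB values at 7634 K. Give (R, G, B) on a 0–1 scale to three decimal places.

t = 7634/100 = 76.34; the t > 66 branch applies.
R = 329.7·(76.34 − 60)^(-0.1332) = 329.7·16.34^(-0.1332) = 329.7·0.68928 = 227.255.
G = 288.1·(76.34 − 60)^(-0.07551) = 288.1·16.34^(-0.07551) = 288.1·0.80982 = 233.309.
B = 255 by definition for t > 66.
Dividing each by 255: (0.8912, 0.9149, 1.0000) → (0.891, 0.915, 1.000).

(0.891, 0.915, 1.000)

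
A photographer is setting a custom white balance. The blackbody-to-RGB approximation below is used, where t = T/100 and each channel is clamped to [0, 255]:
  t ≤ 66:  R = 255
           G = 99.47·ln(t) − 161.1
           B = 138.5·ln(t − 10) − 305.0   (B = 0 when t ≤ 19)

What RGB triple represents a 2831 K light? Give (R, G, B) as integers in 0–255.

t = 2831/100 = 28.31; the t ≤ 66 branch applies.
R = 255 by definition for t ≤ 66.
G = 99.47·ln 28.31 − 161.1 = 99.47·3.3432 − 161.1 = 171.450.
B = 138.5·ln(28.31 − 10) − 305.0 = 138.5·ln 18.31 − 305.0 = 138.5·2.9074 − 305.0 = 97.681.
Rounded: (255, 171, 98).

(255, 171, 98)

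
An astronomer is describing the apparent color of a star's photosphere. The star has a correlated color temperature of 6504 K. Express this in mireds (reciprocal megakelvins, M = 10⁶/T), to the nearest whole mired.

M = 10⁶ / 6504 = 153.752 → 154 mireds.

154 mireds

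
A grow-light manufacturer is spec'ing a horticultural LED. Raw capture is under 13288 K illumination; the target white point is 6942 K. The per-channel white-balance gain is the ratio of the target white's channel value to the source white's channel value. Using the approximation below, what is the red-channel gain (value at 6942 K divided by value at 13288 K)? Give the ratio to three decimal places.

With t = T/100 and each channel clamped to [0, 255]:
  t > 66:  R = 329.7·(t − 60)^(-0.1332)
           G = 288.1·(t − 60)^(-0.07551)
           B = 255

1.313

At 13288 K (t = 132.88):
  R = 329.7·(132.88 − 60)^(-0.1332) = 329.7·72.88^(-0.1332) = 329.7·0.56481 = 186.217.
At 6942 K (t = 69.42):
  R = 329.7·(69.42 − 60)^(-0.1332) = 329.7·9.42^(-0.1332) = 329.7·0.74175 = 244.554.
Gain = 244.554 / 186.217 = 1.3133 → 1.313.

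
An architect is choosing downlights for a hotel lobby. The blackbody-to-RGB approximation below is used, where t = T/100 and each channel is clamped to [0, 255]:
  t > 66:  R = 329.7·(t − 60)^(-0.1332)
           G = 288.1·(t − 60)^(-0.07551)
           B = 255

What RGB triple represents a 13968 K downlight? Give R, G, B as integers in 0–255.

R=184, G=207, B=255

t = 13968/100 = 139.68; the t > 66 branch applies.
R = 329.7·(139.68 − 60)^(-0.1332) = 329.7·79.68^(-0.1332) = 329.7·0.55814 = 184.018.
G = 288.1·(139.68 − 60)^(-0.07551) = 288.1·79.68^(-0.07551) = 288.1·0.71850 = 207.001.
B = 255 by definition for t > 66.
Rounded: (184, 207, 255).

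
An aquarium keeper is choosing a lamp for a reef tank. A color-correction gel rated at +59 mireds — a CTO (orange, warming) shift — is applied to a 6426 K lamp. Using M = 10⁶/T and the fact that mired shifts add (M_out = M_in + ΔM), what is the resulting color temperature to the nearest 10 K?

4660 K

M_in = 10⁶/6426 = 155.62 mireds.
M_out = 155.62 + (+59) = 214.62 mireds.
T_out = 10⁶/214.62 = 4659.4 K → 4660 K.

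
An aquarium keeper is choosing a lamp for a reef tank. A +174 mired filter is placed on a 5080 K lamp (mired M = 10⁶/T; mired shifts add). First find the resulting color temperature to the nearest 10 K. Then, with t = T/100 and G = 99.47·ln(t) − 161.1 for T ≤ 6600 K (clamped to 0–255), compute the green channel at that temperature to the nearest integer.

167

M_in = 10⁶/5080 = 196.85; M_out = 196.85 + (+174) = 370.85.
T_out = 10⁶/370.85 = 2696.5 K → 2700 K; t = 27.
G = 99.47·ln 27 − 161.1 = 99.47·3.2958 − 161.1 = 166.737.
Rounded: 167.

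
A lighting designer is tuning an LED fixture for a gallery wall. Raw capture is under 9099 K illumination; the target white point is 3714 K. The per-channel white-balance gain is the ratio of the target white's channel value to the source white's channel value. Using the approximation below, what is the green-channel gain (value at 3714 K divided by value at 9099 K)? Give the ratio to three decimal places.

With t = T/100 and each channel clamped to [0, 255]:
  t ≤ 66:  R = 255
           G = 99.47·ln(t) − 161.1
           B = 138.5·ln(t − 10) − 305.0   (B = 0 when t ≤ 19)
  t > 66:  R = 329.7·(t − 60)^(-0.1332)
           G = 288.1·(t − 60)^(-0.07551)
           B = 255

0.893

At 9099 K (t = 90.99):
  G = 288.1·(90.99 − 60)^(-0.07551) = 288.1·30.99^(-0.07551) = 288.1·0.77161 = 222.301.
At 3714 K (t = 37.14):
  G = 99.47·ln 37.14 − 161.1 = 99.47·3.6147 − 161.1 = 198.454.
Gain = 198.454 / 222.301 = 0.8927 → 0.893.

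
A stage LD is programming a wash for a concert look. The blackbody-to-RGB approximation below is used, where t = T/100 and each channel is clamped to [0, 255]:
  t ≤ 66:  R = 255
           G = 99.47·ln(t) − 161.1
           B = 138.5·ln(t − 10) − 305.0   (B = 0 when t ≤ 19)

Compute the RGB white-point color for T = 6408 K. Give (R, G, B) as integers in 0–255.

t = 6408/100 = 64.08; the t ≤ 66 branch applies.
R = 255 by definition for t ≤ 66.
G = 99.47·ln 64.08 − 161.1 = 99.47·4.1601 − 161.1 = 252.708.
B = 138.5·ln(64.08 − 10) − 305.0 = 138.5·ln 54.08 − 305.0 = 138.5·3.9905 − 305.0 = 247.679.
Rounded: (255, 253, 248).

(255, 253, 248)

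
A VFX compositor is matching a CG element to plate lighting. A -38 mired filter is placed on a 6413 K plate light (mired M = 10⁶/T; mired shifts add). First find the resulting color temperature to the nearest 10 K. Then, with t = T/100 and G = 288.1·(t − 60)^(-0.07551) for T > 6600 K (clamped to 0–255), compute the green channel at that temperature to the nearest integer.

M_in = 10⁶/6413 = 155.93; M_out = 155.93 + (-38) = 117.93.
T_out = 10⁶/117.93 = 8479.4 K → 8480 K; t = 84.8.
G = 288.1·(84.8 − 60)^(-0.07551) = 288.1·24.8^(-0.07551) = 288.1·0.78470 = 226.073.
Rounded: 226.

226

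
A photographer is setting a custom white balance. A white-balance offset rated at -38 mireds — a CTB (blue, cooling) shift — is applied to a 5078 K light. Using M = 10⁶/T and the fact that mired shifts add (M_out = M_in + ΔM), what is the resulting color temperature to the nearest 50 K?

M_in = 10⁶/5078 = 196.93 mireds.
M_out = 196.93 + (-38) = 158.93 mireds.
T_out = 10⁶/158.93 = 6292.2 K → 6300 K.

6300 K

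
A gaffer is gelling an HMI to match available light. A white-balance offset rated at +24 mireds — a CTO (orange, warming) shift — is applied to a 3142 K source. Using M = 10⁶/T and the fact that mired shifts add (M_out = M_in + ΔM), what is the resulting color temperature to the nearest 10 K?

2920 K

M_in = 10⁶/3142 = 318.27 mireds.
M_out = 318.27 + (+24) = 342.27 mireds.
T_out = 10⁶/342.27 = 2921.7 K → 2920 K.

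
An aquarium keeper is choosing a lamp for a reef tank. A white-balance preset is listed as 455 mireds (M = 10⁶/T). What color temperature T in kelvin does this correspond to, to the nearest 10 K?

2200 K

T = 10⁶ / 455 = 2197.80 K → 2200 K.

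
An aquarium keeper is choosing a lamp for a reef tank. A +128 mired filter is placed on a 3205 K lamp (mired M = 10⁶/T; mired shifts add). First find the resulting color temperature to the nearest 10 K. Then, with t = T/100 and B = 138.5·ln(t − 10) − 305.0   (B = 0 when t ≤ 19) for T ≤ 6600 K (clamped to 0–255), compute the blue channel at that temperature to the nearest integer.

M_in = 10⁶/3205 = 312.01; M_out = 312.01 + (+128) = 440.01.
T_out = 10⁶/440.01 = 2272.7 K → 2270 K; t = 22.7.
B = 138.5·ln(22.7 − 10) − 305.0 = 138.5·ln 12.7 − 305.0 = 138.5·2.5416 − 305.0 = 47.012.
Rounded: 47.

47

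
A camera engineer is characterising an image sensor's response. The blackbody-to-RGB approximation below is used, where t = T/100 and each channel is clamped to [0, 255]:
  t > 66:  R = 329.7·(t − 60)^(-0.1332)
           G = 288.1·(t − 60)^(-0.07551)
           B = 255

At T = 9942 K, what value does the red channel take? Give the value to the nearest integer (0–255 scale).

t = 9942/100 = 99.42; the t > 66 branch applies.
R = 329.7·(99.42 − 60)^(-0.1332) = 329.7·39.42^(-0.1332) = 329.7·0.61299 = 202.101.
Rounded: 202.

202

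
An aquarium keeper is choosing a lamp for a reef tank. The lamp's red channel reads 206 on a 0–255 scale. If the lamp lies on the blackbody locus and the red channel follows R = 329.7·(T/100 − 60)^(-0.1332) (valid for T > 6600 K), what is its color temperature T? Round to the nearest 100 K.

(t − 60)^(-0.1332) = 206/329.7 = 0.62481.
t − 60 = 0.62481^(1/-0.1332) = 0.62481^(-7.508) = 34.152, so t = 94.152.
T = 100·t = 9415 K → 9400 K to the nearest 100 K.

9400 K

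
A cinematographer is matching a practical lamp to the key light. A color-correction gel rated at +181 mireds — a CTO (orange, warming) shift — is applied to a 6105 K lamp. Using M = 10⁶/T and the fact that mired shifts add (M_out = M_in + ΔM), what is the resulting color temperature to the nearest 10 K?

2900 K

M_in = 10⁶/6105 = 163.80 mireds.
M_out = 163.80 + (+181) = 344.80 mireds.
T_out = 10⁶/344.80 = 2900.2 K → 2900 K.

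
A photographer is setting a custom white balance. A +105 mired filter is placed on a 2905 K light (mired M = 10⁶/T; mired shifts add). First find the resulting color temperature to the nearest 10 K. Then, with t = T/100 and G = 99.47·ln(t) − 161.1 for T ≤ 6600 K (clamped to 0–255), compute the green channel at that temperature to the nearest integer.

M_in = 10⁶/2905 = 344.23; M_out = 344.23 + (+105) = 449.23.
T_out = 10⁶/449.23 = 2226.0 K → 2230 K; t = 22.3.
G = 99.47·ln 22.3 − 161.1 = 99.47·3.1046 − 161.1 = 147.713.
Rounded: 148.

148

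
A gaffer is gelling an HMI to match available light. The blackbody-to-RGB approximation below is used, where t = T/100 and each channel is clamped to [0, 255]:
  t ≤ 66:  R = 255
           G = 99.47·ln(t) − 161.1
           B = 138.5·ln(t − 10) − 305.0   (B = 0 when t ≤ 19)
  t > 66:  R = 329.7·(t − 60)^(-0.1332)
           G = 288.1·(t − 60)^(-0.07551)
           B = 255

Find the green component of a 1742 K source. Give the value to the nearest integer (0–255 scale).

t = 1742/100 = 17.42; the t ≤ 66 branch applies.
G = 99.47·ln 17.42 − 161.1 = 99.47·2.8576 − 161.1 = 123.147.
Rounded: 123.

123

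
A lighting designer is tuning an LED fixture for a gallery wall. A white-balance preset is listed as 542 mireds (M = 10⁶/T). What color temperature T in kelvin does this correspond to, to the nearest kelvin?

T = 10⁶ / 542 = 1845.02 K → 1845 K.

1845 K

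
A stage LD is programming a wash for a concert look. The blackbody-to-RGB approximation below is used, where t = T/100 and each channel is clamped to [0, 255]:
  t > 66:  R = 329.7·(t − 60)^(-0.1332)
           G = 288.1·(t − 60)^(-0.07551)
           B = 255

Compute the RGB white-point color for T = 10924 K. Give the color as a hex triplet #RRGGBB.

#C4D7FF

t = 10924/100 = 109.24; the t > 66 branch applies.
R = 329.7·(109.24 − 60)^(-0.1332) = 329.7·49.24^(-0.1332) = 329.7·0.59509 = 196.201.
G = 288.1·(109.24 − 60)^(-0.07551) = 288.1·49.24^(-0.07551) = 288.1·0.74510 = 214.663.
B = 255 by definition for t > 66.
Rounded: (196, 215, 255).
In hex: #C4D7FF.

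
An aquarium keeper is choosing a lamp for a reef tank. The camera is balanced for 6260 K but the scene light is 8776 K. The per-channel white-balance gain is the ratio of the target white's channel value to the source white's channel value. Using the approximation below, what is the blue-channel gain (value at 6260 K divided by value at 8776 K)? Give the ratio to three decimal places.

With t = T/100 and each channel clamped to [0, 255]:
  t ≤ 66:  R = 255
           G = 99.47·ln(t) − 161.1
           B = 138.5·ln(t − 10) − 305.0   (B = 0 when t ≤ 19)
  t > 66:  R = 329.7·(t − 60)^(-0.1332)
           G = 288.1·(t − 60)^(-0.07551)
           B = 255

At 8776 K (t = 87.76):
  B = 255 by definition for t > 66.
At 6260 K (t = 62.6):
  B = 138.5·ln(62.6 − 10) − 305.0 = 138.5·ln 52.6 − 305.0 = 138.5·3.9627 − 305.0 = 243.836.
Gain = 243.836 / 255.000 = 0.9562 → 0.956.

0.956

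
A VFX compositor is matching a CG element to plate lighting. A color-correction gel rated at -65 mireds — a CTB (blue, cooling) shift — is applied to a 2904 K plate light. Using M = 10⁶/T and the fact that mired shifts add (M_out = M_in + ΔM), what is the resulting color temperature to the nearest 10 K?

M_in = 10⁶/2904 = 344.35 mireds.
M_out = 344.35 + (-65) = 279.35 mireds.
T_out = 10⁶/279.35 = 3579.7 K → 3580 K.

3580 K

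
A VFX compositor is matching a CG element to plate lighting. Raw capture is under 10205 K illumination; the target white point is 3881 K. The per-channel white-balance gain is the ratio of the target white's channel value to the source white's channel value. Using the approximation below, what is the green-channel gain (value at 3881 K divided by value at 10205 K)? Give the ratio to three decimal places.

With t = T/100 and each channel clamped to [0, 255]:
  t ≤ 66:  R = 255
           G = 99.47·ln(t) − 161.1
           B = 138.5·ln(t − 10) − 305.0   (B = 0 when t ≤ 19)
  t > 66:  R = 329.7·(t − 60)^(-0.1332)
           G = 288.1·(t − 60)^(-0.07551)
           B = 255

0.934

At 10205 K (t = 102.05):
  G = 288.1·(102.05 − 60)^(-0.07551) = 288.1·42.05^(-0.07551) = 288.1·0.75403 = 217.236.
At 3881 K (t = 38.81):
  G = 99.47·ln 38.81 − 161.1 = 99.47·3.6587 − 161.1 = 202.829.
Gain = 202.829 / 217.236 = 0.9337 → 0.934.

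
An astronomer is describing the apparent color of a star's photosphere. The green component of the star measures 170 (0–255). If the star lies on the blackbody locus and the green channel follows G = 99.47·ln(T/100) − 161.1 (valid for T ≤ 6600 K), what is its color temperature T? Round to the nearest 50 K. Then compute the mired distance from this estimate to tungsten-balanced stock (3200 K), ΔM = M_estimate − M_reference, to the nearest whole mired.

ln t = (170 + 161.1) / 99.47 = 3.3286.
t = e^3.3286 = 27.900.
T = 100·t = 2790 K → 2800 K to the nearest 50 K.
M_estimate = 10⁶/2800 = 357.14; M_reference = 10⁶/3200 = 312.50.
ΔM = 357.14 − 312.50 = 44.64 → +45 mireds.

+45 mireds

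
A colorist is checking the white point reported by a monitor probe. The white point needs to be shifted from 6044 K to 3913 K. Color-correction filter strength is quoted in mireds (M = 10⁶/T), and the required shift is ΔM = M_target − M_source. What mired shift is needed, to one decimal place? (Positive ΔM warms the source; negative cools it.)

+90.1 mireds

M_source = 10⁶/6044 = 165.453; M_target = 10⁶/3913 = 255.558.
ΔM = 255.558 − 165.453 = 90.105 → +90.1 mireds, a warming shift.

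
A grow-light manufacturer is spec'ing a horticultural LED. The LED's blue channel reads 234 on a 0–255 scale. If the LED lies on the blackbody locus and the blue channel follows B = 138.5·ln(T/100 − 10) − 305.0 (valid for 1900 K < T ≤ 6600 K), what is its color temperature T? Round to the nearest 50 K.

ln(t − 10) = (234 + 305.0) / 138.5 = 3.8917.
t − 10 = e^3.8917 = 48.994, so t = 58.994.
T = 100·t = 5899 K → 5900 K to the nearest 50 K.

5900 K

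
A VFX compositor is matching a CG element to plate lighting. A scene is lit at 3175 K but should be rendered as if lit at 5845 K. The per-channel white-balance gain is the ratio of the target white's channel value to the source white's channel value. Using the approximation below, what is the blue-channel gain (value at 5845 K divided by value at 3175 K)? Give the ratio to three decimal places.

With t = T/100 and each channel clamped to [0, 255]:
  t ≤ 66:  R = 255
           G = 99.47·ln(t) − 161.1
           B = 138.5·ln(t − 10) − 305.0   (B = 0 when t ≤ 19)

At 3175 K (t = 31.75):
  B = 138.5·ln(31.75 − 10) − 305.0 = 138.5·ln 21.75 − 305.0 = 138.5·3.0796 − 305.0 = 121.527.
At 5845 K (t = 58.45):
  B = 138.5·ln(58.45 − 10) − 305.0 = 138.5·ln 48.45 − 305.0 = 138.5·3.8805 − 305.0 = 232.454.
Gain = 232.454 / 121.527 = 1.9128 → 1.913.

1.913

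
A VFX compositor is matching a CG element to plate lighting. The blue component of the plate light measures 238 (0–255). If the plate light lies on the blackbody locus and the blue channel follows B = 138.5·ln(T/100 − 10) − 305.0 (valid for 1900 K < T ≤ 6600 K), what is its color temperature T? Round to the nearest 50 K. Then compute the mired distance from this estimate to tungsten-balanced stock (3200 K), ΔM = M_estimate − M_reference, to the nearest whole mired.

ln(t − 10) = (238 + 305.0) / 138.5 = 3.9206.
t − 10 = e^3.9206 = 50.430, so t = 60.430.
T = 100·t = 6043 K → 6050 K to the nearest 50 K.
M_estimate = 10⁶/6050 = 165.29; M_reference = 10⁶/3200 = 312.50.
ΔM = 165.29 − 312.50 = -147.21 → -147 mireds.

-147 mireds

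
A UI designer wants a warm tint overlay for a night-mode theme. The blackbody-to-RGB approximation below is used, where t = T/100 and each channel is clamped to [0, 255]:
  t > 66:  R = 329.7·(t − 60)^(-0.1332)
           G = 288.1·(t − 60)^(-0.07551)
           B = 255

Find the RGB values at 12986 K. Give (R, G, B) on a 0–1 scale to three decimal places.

t = 12986/100 = 129.86; the t > 66 branch applies.
R = 329.7·(129.86 − 60)^(-0.1332) = 329.7·69.86^(-0.1332) = 329.7·0.56800 = 187.270.
G = 288.1·(129.86 − 60)^(-0.07551) = 288.1·69.86^(-0.07551) = 288.1·0.72568 = 209.067.
B = 255 by definition for t > 66.
Dividing each by 255: (0.7344, 0.8199, 1.0000) → (0.734, 0.820, 1.000).

(0.734, 0.820, 1.000)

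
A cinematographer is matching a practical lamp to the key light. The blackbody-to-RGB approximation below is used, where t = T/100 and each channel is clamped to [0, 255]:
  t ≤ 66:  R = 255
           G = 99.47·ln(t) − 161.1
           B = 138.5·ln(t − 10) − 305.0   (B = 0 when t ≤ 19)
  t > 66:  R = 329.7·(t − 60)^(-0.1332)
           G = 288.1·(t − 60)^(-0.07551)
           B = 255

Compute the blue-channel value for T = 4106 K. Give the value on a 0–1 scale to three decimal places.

0.670

t = 4106/100 = 41.06; the t ≤ 66 branch applies.
B = 138.5·ln(41.06 − 10) − 305.0 = 138.5·ln 31.06 − 305.0 = 138.5·3.4359 − 305.0 = 170.875.
On a 0–1 scale: 170.875/255 = 0.6701 → 0.670.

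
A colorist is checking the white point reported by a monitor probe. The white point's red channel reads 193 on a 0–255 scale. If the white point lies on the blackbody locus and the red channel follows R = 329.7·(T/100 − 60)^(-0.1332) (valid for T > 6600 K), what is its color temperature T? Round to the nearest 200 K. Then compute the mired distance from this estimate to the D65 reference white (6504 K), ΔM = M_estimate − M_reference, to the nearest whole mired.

-68 mireds

(t − 60)^(-0.1332) = 193/329.7 = 0.58538.
t − 60 = 0.58538^(1/-0.1332) = 0.58538^(-7.508) = 55.713, so t = 115.713.
T = 100·t = 11571 K → 11600 K to the nearest 200 K.
M_estimate = 10⁶/11600 = 86.21; M_reference = 10⁶/6504 = 153.75.
ΔM = 86.21 − 153.75 = -67.54 → -68 mireds.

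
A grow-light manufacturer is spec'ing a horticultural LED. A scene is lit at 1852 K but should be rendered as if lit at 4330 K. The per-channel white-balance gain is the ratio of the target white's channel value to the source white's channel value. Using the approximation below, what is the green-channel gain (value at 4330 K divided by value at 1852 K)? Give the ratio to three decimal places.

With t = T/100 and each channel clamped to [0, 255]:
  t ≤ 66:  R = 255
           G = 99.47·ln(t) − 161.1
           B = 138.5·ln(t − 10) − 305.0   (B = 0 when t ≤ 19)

At 1852 K (t = 18.52):
  G = 99.47·ln 18.52 − 161.1 = 99.47·2.9189 − 161.1 = 129.238.
At 4330 K (t = 43.3):
  G = 99.47·ln 43.3 − 161.1 = 99.47·3.7682 − 161.1 = 213.718.
Gain = 213.718 / 129.238 = 1.6537 → 1.654.

1.654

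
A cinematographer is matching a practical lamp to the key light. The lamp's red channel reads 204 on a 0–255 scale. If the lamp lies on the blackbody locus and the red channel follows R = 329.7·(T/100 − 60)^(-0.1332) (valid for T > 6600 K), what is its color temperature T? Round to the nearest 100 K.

9700 K

(t − 60)^(-0.1332) = 204/329.7 = 0.61874.
t − 60 = 0.61874^(1/-0.1332) = 0.61874^(-7.508) = 36.748, so t = 96.748.
T = 100·t = 9675 K → 9700 K to the nearest 100 K.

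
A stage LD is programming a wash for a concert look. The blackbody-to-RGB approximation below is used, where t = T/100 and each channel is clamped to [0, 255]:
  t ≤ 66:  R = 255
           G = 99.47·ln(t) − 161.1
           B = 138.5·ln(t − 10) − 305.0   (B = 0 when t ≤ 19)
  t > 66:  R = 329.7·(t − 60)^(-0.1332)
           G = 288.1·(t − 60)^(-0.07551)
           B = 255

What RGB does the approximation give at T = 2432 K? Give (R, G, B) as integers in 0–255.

(255, 156, 64)

t = 2432/100 = 24.32; the t ≤ 66 branch applies.
R = 255 by definition for t ≤ 66.
G = 99.47·ln 24.32 − 161.1 = 99.47·3.1913 − 161.1 = 156.339.
B = 138.5·ln(24.32 − 10) − 305.0 = 138.5·ln 14.32 − 305.0 = 138.5·2.6617 − 305.0 = 63.640.
Rounded: (255, 156, 64).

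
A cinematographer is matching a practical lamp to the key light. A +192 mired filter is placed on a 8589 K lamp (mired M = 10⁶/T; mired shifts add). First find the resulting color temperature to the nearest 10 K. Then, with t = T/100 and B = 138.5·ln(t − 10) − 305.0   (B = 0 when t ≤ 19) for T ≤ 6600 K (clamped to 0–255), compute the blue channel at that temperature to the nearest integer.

126

M_in = 10⁶/8589 = 116.43; M_out = 116.43 + (+192) = 308.43.
T_out = 10⁶/308.43 = 3242.2 K → 3240 K; t = 32.4.
B = 138.5·ln(32.4 − 10) − 305.0 = 138.5·ln 22.4 − 305.0 = 138.5·3.1091 − 305.0 = 125.605.
Rounded: 126.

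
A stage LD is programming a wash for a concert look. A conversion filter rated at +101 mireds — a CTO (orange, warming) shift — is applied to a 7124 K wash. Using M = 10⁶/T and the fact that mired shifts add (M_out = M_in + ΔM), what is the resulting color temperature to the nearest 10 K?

4140 K

M_in = 10⁶/7124 = 140.37 mireds.
M_out = 140.37 + (+101) = 241.37 mireds.
T_out = 10⁶/241.37 = 4143.0 K → 4140 K.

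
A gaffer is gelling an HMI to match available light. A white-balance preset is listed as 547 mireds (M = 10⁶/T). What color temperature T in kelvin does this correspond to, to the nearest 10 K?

1830 K

T = 10⁶ / 547 = 1828.15 K → 1830 K.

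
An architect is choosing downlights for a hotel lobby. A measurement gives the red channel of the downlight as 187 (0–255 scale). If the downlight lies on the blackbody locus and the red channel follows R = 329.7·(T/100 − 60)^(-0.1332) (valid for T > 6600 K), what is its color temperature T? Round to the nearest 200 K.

(t − 60)^(-0.1332) = 187/329.7 = 0.56718.
t − 60 = 0.56718^(1/-0.1332) = 0.56718^(-7.508) = 70.620, so t = 130.620.
T = 100·t = 13062 K → 13000 K to the nearest 200 K.

13000 K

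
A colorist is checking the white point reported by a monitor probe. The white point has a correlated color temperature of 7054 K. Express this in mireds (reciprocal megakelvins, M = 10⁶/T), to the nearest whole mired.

M = 10⁶ / 7054 = 141.764 → 142 mireds.

142 mireds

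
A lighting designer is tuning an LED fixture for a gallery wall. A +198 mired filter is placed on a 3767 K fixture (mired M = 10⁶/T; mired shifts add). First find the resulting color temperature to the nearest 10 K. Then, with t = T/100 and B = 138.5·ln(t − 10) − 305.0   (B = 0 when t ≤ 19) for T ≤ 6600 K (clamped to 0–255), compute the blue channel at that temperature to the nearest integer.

34

M_in = 10⁶/3767 = 265.46; M_out = 265.46 + (+198) = 463.46.
T_out = 10⁶/463.46 = 2157.7 K → 2160 K; t = 21.6.
B = 138.5·ln(21.6 − 10) − 305.0 = 138.5·ln 11.6 − 305.0 = 138.5·2.4510 − 305.0 = 34.464.
Rounded: 34.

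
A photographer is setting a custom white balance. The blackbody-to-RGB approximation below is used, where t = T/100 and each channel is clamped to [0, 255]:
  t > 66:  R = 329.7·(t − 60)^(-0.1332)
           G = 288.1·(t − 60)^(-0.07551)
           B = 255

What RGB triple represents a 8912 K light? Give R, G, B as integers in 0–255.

R=210, G=223, B=255

t = 8912/100 = 89.12; the t > 66 branch applies.
R = 329.7·(89.12 − 60)^(-0.1332) = 329.7·29.12^(-0.1332) = 329.7·0.63822 = 210.421.
G = 288.1·(89.12 − 60)^(-0.07551) = 288.1·29.12^(-0.07551) = 288.1·0.77524 = 223.348.
B = 255 by definition for t > 66.
Rounded: (210, 223, 255).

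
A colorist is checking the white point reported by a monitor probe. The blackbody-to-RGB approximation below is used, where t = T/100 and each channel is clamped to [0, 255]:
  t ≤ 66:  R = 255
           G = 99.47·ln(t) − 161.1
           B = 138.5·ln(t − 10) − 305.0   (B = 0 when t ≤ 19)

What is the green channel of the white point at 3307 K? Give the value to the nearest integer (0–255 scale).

t = 3307/100 = 33.07; the t ≤ 66 branch applies.
G = 99.47·ln 33.07 − 161.1 = 99.47·3.4986 − 161.1 = 186.908.
Rounded: 187.

187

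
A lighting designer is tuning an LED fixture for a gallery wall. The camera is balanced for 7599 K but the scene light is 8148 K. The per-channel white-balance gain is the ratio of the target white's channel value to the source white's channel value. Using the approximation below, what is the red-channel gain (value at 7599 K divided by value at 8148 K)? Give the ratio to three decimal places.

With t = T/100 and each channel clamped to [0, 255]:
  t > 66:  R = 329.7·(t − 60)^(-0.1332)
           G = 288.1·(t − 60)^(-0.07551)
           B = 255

1.040

At 8148 K (t = 81.48):
  R = 329.7·(81.48 − 60)^(-0.1332) = 329.7·21.48^(-0.1332) = 329.7·0.66462 = 219.125.
At 7599 K (t = 75.99):
  R = 329.7·(75.99 − 60)^(-0.1332) = 329.7·15.99^(-0.1332) = 329.7·0.69127 = 227.912.
Gain = 227.912 / 219.125 = 1.0401 → 1.040.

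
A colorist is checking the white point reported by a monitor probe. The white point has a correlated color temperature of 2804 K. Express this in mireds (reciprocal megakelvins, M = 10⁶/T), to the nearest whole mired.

357 mireds

M = 10⁶ / 2804 = 356.633 → 357 mireds.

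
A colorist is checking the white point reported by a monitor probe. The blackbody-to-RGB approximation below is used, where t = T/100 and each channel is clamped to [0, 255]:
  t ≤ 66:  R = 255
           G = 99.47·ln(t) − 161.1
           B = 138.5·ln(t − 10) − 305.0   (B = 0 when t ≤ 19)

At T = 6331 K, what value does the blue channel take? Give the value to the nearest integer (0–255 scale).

t = 6331/100 = 63.31; the t ≤ 66 branch applies.
B = 138.5·ln(63.31 − 10) − 305.0 = 138.5·ln 53.31 − 305.0 = 138.5·3.9761 − 305.0 = 245.693.
Rounded: 246.

246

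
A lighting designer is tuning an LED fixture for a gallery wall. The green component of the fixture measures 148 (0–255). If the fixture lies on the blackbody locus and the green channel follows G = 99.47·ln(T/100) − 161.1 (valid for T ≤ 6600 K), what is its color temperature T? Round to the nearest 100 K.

2200 K

ln t = (148 + 161.1) / 99.47 = 3.1075.
t = e^3.1075 = 22.364.
T = 100·t = 2236 K → 2200 K to the nearest 100 K.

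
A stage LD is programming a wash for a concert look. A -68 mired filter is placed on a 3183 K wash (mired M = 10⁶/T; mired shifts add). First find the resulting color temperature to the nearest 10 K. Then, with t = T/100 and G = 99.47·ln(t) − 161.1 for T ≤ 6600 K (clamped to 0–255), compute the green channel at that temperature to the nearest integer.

207

M_in = 10⁶/3183 = 314.17; M_out = 314.17 + (-68) = 246.17.
T_out = 10⁶/246.17 = 4062.2 K → 4060 K; t = 40.6.
G = 99.47·ln 40.6 − 161.1 = 99.47·3.7038 − 161.1 = 207.314.
Rounded: 207.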